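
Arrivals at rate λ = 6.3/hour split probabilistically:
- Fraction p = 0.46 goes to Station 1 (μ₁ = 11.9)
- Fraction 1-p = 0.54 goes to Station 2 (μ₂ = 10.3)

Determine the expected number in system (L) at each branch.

Effective rates: λ₁ = 6.3×0.46 = 2.898, λ₂ = 6.3×0.54 = 3.402
Station 1: ρ₁ = 2.898/11.9 = 0.2435, L₁ = ρ₁/(1-ρ₁) = 0.2435/(1-0.2435) = 0.3219
Station 2: ρ₂ = 3.402/10.3 = 0.3303, L₂ = ρ₂/(1-ρ₂) = 0.3303/(1-0.3303) = 0.4932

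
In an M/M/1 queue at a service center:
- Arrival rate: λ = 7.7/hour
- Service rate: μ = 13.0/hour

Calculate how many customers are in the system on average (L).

ρ = λ/μ = 7.7/13.0 = 0.5923
For M/M/1: L = λ/(μ-λ)
L = 7.7/(13.0-7.7) = 7.7/5.30
L = 1.4528 customers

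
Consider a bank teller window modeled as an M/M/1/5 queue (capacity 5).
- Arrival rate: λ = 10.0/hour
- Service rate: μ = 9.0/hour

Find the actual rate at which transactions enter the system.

ρ = λ/μ = 10.0/9.0 = 1.1111
P₀ = (1-ρ)/(1-ρ^(K+1)) = (1-1.1111)/(1-1.1111^6) = -0.1111/-0.8816 = 0.1260
P_K = P₀×ρ^K = 0.1260 × 1.1111^5 = 0.1260 × 1.6934 = 0.2134
λ_eff = λ(1-P_K) = 10.0 × (1 - 0.21342) = 10.0 × 0.78658 = 7.8658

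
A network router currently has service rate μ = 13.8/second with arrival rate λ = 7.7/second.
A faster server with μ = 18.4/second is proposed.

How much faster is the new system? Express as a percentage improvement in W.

System 1: ρ₁ = 7.7/13.8 = 0.5580, W₁ = 1/(13.8-7.7) = 0.16393
System 2: ρ₂ = 7.7/18.4 = 0.4185, W₂ = 1/(18.4-7.7) = 0.093458
Improvement: (W₁-W₂)/W₁ = (0.16393-0.093458)/0.16393 = 42.99%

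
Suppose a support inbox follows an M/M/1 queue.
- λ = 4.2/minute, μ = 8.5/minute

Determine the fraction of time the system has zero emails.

ρ = λ/μ = 4.2/8.5 = 0.4941
P(0) = 1 - ρ = 1 - 0.4941 = 0.5059
The server is idle 50.59% of the time.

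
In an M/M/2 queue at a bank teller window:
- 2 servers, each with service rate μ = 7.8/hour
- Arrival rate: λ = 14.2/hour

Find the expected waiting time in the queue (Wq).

Traffic intensity: ρ = λ/(cμ) = 14.2/(2×7.8) = 0.9103
Since ρ = 0.9103 < 1, system is stable.
Offered load a = λ/μ = cρ = 14.2/7.8 = 1.8205
P₀ = [ Σₙ₌₀^1 aⁿ/n! + a^2/(2!(1-ρ)) ]⁻¹
Σ = a^0/0! + a^1/1! = 1.0000 + 1.8205 = 2.8205
a^2/(2!(1-ρ)) = 3.31427/(2 × 0.0897436) = 18.4652
P₀ = 1/(2.8205 + 18.4652) = 0.04698
Lq = P₀·a^2·ρ / (2!(1-ρ)²) = 0.0469799 × 3.31427 × 0.910256 / (2 × 0.00805391) = 8.7989
Wq = Lq/λ = 8.7989/14.2 = 0.6196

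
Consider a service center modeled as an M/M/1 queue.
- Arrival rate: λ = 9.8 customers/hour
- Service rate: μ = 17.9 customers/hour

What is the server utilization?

Server utilization: ρ = λ/μ
ρ = 9.8/17.9 = 0.5475
The server is busy 54.75% of the time.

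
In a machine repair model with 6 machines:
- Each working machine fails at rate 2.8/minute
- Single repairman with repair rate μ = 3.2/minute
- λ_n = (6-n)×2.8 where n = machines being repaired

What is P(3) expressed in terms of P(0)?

P(3)/P(0) = ∏_{i=0}^{3-1} λ_i/μ_{i+1}
= (6-0)×2.8/3.2 × (6-1)×2.8/3.2 × (6-2)×2.8/3.2
= 80.3906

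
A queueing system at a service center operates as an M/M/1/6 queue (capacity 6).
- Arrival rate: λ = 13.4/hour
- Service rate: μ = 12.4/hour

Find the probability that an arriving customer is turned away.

ρ = λ/μ = 13.4/12.4 = 1.080645
P₀ = (1-ρ)/(1-ρ^(K+1)) = (1-1.080645)/(1-1.080645^7) = -0.08065/-0.7210 = 0.1119
P_K = P₀×ρ^K = 0.11185 × 1.080645^6 = 0.11185 × 1.5926 = 0.1781
Blocking probability = 17.81%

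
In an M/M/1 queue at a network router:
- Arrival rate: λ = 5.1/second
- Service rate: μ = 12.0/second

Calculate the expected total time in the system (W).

First, compute utilization: ρ = λ/μ = 5.1/12.0 = 0.4250
For M/M/1: W = 1/(μ-λ)
W = 1/(12.0-5.1) = 1/6.90
W = 0.1449 seconds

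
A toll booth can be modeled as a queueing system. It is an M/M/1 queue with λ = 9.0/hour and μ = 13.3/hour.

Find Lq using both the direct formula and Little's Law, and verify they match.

Method 1 (direct): Lq = λ²/(μ(μ-λ)) = 81.00/(13.3 × 4.30) = 1.4163

Method 2 (Little's Law):
W = 1/(μ-λ) = 1/4.30 = 0.23256
Wq = W - 1/μ = 0.23256 - 0.075188 = 0.15737
Lq = λWq = 9.0 × 0.15737 = 1.4163 ✔ (matches Method 1)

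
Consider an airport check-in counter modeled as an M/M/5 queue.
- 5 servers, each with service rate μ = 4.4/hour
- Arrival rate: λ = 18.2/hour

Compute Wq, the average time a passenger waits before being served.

Traffic intensity: ρ = λ/(cμ) = 18.2/(5×4.4) = 0.8273
Since ρ = 0.8273 < 1, system is stable.
Offered load a = λ/μ = cρ = 18.2/4.4 = 4.1364
P₀ = [ Σₙ₌₀^4 aⁿ/n! + a^5/(5!(1-ρ)) ]⁻¹
Σ = a^0/0! + a^1/1! + a^2/2! + a^3/3! + a^4/4! = 1.00000 + 4.13636 + 8.55475 + 11.7952 + 12.1973 = 37.6836
a^5/(5!(1-ρ)) = 1210.8590/(120 × 0.1727273) = 58.4186
P₀ = 1/(37.6836 + 58.4186) = 0.01041
Lq = P₀·a^5·ρ / (5!(1-ρ)²) = 0.0104056 × 1210.8590 × 0.827273 / (120 × 0.0298347) = 2.9114
Wq = Lq/λ = 2.9114/18.2 = 0.1600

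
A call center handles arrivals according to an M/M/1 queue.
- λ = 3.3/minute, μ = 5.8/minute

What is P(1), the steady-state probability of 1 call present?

ρ = λ/μ = 3.3/5.8 = 0.5690
P(n) = (1-ρ)ρⁿ
P(1) = (1-0.5690) × 0.5690^1
P(1) = 0.4310 × 0.5690
P(1) = 0.2452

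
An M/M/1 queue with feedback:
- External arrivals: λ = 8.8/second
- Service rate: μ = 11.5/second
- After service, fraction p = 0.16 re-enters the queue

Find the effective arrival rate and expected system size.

Effective arrival rate: λ_eff = λ/(1-p) = 8.8/(1-0.16) = 8.8/0.84 = 10.4761905
ρ = λ_eff/μ = 10.4761905/11.5 = 0.9109731
L = ρ/(1-ρ) = 0.9109731/(1-0.9109731) = 10.2326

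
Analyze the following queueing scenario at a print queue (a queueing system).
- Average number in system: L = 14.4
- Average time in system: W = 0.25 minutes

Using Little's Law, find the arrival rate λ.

Little's Law: L = λW, so λ = L/W
λ = 14.4/0.25 = 57.6000 jobs/minute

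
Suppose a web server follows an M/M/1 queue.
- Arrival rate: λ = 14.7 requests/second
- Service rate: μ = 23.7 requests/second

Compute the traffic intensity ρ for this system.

Server utilization: ρ = λ/μ
ρ = 14.7/23.7 = 0.6203
The server is busy 62.03% of the time.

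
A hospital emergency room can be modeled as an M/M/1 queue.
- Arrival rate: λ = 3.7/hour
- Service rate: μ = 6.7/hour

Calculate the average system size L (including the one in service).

ρ = λ/μ = 3.7/6.7 = 0.5522
For M/M/1: L = λ/(μ-λ)
L = 3.7/(6.7-3.7) = 3.7/3.00
L = 1.2333 patients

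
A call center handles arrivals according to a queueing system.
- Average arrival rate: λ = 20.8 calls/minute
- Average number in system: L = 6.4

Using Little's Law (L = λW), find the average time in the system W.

Little's Law: L = λW, so W = L/λ
W = 6.4/20.8 = 0.3077 minutes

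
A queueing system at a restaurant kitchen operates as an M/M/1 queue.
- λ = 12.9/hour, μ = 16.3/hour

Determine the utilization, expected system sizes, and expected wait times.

Step 1: ρ = λ/μ = 12.9/16.3 = 0.7914
Step 2: L = λ/(μ-λ) = 12.9/3.40 = 3.7941
Step 3: Lq = λ²/(μ(μ-λ)) = 166.41/(16.3×3.40) = 3.0027
Step 4: W = 1/(μ-λ) = 1/3.40 = 0.29412
Step 5: Wq = λ/(μ(μ-λ)) = 12.9/(16.3×3.40) = 0.2328
Step 6: P(0) = 1-ρ = 0.2086
Verify: L = λW = 12.9×0.29412 = 3.7941 ✔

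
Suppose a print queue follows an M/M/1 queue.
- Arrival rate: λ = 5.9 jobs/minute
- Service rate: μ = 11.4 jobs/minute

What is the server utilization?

Server utilization: ρ = λ/μ
ρ = 5.9/11.4 = 0.5175
The server is busy 51.75% of the time.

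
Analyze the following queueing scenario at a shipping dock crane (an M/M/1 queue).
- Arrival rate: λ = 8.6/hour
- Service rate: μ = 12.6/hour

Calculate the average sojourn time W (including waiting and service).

First, compute utilization: ρ = λ/μ = 8.6/12.6 = 0.6825
For M/M/1: W = 1/(μ-λ)
W = 1/(12.6-8.6) = 1/4.00
W = 0.2500 hours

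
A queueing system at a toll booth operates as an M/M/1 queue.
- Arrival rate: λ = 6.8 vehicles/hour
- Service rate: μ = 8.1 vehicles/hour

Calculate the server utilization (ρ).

Server utilization: ρ = λ/μ
ρ = 6.8/8.1 = 0.8395
The server is busy 83.95% of the time.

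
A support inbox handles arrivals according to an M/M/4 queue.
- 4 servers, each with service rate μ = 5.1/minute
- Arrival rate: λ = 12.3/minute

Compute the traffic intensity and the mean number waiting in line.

Traffic intensity: ρ = λ/(cμ) = 12.3/(4×5.1) = 0.6029
Since ρ = 0.6029 < 1, system is stable.
Offered load a = λ/μ = cρ = 12.3/5.1 = 2.4118
P₀ = [ Σₙ₌₀^3 aⁿ/n! + a^4/(4!(1-ρ)) ]⁻¹
Σ = a^0/0! + a^1/1! + a^2/2! + a^3/3! = 1.0000 + 2.4118 + 2.9083 + 2.3380 = 8.6581
a^4/(4!(1-ρ)) = 33.8329/(24 × 0.39706) = 3.5504
P₀ = 1/(8.6581 + 3.5504) = 0.08191
Lq = P₀·a^4·ρ / (4!(1-ρ)²) = 0.081910 × 33.8329 × 0.60294 / (24 × 0.15766) = 0.4416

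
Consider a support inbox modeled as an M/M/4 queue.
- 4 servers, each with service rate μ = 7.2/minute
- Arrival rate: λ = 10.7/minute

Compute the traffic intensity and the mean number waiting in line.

Traffic intensity: ρ = λ/(cμ) = 10.7/(4×7.2) = 0.3715
Since ρ = 0.3715 < 1, system is stable.
Offered load a = λ/μ = cρ = 10.7/7.2 = 1.4861
P₀ = [ Σₙ₌₀^3 aⁿ/n! + a^4/(4!(1-ρ)) ]⁻¹
Σ = a^0/0! + a^1/1! + a^2/2! + a^3/3! = 1.0000 + 1.4861 + 1.1043 + 0.5470 = 4.1374
a^4/(4!(1-ρ)) = 4.8776/(24 × 0.6285) = 0.3234
P₀ = 1/(4.1374 + 0.3234) = 0.2242
Lq = P₀·a^4·ρ / (4!(1-ρ)²) = 0.22418 × 4.8776 × 0.37153 / (24 × 0.39498) = 0.04286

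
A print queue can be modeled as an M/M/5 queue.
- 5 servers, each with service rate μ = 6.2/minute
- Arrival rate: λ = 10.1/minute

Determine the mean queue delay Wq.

Traffic intensity: ρ = λ/(cμ) = 10.1/(5×6.2) = 0.3258
Since ρ = 0.3258 < 1, system is stable.
Offered load a = λ/μ = cρ = 10.1/6.2 = 1.6290
P₀ = [ Σₙ₌₀^4 aⁿ/n! + a^5/(5!(1-ρ)) ]⁻¹
Σ = a^0/0! + a^1/1! + a^2/2! + a^3/3! + a^4/4! = 1.0000 + 1.6290 + 1.3269 + 0.7205 + 0.2934 = 4.9698
a^5/(5!(1-ρ)) = 11.4722/(120 × 0.6742) = 0.1418
P₀ = 1/(4.9698 + 0.1418) = 0.1956
Lq = P₀·a^5·ρ / (5!(1-ρ)²) = 0.19563 × 11.4722 × 0.32581 / (120 × 0.45454) = 0.01341
Wq = Lq/λ = 0.013406/10.1 = 0.001327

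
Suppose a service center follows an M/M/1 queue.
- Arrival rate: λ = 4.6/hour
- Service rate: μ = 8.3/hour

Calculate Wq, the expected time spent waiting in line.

First, compute utilization: ρ = λ/μ = 4.6/8.3 = 0.5542
For M/M/1: Wq = λ/(μ(μ-λ))
Wq = 4.6/(8.3 × (8.3-4.6))
Wq = 4.6/(8.3 × 3.70)
Wq = 0.1498 hours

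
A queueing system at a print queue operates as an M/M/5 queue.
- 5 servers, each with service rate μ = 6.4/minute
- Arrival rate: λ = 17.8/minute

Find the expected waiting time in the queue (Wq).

Traffic intensity: ρ = λ/(cμ) = 17.8/(5×6.4) = 0.5563
Since ρ = 0.5563 < 1, system is stable.
Offered load a = λ/μ = cρ = 17.8/6.4 = 2.7812
P₀ = [ Σₙ₌₀^4 aⁿ/n! + a^5/(5!(1-ρ)) ]⁻¹
Σ = a^0/0! + a^1/1! + a^2/2! + a^3/3! + a^4/4! = 1.00000 + 2.78125 + 3.86768 + 3.58566 + 2.49315 = 13.7277
a^5/(5!(1-ρ)) = 166.4179/(120 × 0.44375) = 3.1252
P₀ = 1/(13.7277 + 3.1252) = 0.05934
Lq = P₀·a^5·ρ / (5!(1-ρ)²) = 0.05934 × 166.4179 × 0.5563 / (120 × 0.1969) = 0.2325
Wq = Lq/λ = 0.2325/17.8 = 0.01306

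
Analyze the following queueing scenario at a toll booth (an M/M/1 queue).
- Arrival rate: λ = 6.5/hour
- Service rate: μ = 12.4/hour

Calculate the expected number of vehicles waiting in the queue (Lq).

ρ = λ/μ = 6.5/12.4 = 0.5242
For M/M/1: Lq = λ²/(μ(μ-λ))
Lq = 42.25/(12.4 × 5.90)
Lq = 0.5775 vehicles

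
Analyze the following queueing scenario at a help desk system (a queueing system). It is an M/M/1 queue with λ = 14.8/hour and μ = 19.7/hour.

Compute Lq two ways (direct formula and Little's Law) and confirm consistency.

Method 1 (direct): Lq = λ²/(μ(μ-λ)) = 219.04/(19.7 × 4.90) = 2.2691

Method 2 (Little's Law):
W = 1/(μ-λ) = 1/4.90 = 0.20408
Wq = W - 1/μ = 0.20408 - 0.050761 = 0.15332
Lq = λWq = 14.8 × 0.15332 = 2.2691 ✔ (matches Method 1)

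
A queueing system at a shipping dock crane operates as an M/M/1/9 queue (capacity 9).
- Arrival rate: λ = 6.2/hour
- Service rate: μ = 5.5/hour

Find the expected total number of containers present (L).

ρ = λ/μ = 6.2/5.5 = 1.12727
P₀ = (1-ρ)/(1-ρ^(K+1)) = (1-1.12727)/(1-1.12727^10) = -0.12727/-2.3134 = 0.05501
P_K = P₀×ρ^K = 0.05501 × 1.12727^9 = 0.05501 × 2.9394 = 0.1617
L = ρ[1 - (K+1)ρ^K + Kρ^(K+1)] / [(1-ρ)(1-ρ^(K+1))]
L = 1.12727 × (1 - 10×2.9393516 + 9×3.3134429) / ((1 - 1.12727) × (1 - 3.3134429)) = 5.4653 containers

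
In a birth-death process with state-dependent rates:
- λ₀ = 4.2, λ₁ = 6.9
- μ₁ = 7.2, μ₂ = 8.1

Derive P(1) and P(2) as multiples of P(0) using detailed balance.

Balance equations:
State 0: λ₀P₀ = μ₁P₁ → P₁ = (λ₀/μ₁)P₀ = (4.2/7.2)P₀ = 0.5833P₀
State 1: P₂ = (λ₀λ₁)/(μ₁μ₂)P₀ = (4.2×6.9)/(7.2×8.1)P₀ = 0.4969P₀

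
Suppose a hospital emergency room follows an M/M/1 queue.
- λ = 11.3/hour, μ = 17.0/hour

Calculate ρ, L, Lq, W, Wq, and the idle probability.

Step 1: ρ = λ/μ = 11.3/17.0 = 0.6647
Step 2: L = λ/(μ-λ) = 11.3/5.70 = 1.9825
Step 3: Lq = λ²/(μ(μ-λ)) = 127.69/(17.0×5.70) = 1.3178
Step 4: W = 1/(μ-λ) = 1/5.70 = 0.17544
Step 5: Wq = λ/(μ(μ-λ)) = 11.3/(17.0×5.70) = 0.1166
Step 6: P(0) = 1-ρ = 0.3353
Verify: L = λW = 11.3×0.17544 = 1.9825 ✔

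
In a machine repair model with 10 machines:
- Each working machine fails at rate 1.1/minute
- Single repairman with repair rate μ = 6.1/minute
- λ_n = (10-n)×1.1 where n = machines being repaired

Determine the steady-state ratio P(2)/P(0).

P(2)/P(0) = ∏_{i=0}^{2-1} λ_i/μ_{i+1}
= (10-0)×1.1/6.1 × (10-1)×1.1/6.1
= 2.9266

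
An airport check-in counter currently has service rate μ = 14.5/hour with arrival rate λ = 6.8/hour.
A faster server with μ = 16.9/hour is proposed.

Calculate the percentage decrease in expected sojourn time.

System 1: ρ₁ = 6.8/14.5 = 0.4690, W₁ = 1/(14.5-6.8) = 0.12987
System 2: ρ₂ = 6.8/16.9 = 0.4024, W₂ = 1/(16.9-6.8) = 0.099010
Improvement: (W₁-W₂)/W₁ = (0.12987-0.099010)/0.12987 = 23.76%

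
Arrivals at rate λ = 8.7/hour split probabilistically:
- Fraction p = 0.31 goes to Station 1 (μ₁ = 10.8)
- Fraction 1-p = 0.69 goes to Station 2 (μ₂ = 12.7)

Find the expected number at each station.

Effective rates: λ₁ = 8.7×0.31 = 2.697, λ₂ = 8.7×0.69 = 6.003
Station 1: ρ₁ = 2.697/10.8 = 0.2497, L₁ = ρ₁/(1-ρ₁) = 0.2497/(1-0.2497) = 0.3328
Station 2: ρ₂ = 6.003/12.7 = 0.47268, L₂ = ρ₂/(1-ρ₂) = 0.47268/(1-0.47268) = 0.8964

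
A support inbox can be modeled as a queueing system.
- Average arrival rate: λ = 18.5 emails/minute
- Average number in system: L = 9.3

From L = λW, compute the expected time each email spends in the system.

Little's Law: L = λW, so W = L/λ
W = 9.3/18.5 = 0.5027 minutes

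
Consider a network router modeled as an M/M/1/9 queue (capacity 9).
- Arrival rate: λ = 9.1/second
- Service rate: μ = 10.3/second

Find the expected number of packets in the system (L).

ρ = λ/μ = 9.1/10.3 = 0.883495
P₀ = (1-ρ)/(1-ρ^(K+1)) = (1-0.883495)/(1-0.883495^10) = 0.1165/0.7102 = 0.1640
P_K = P₀×ρ^K = 0.16404 × 0.883495^9 = 0.16404 × 0.32797 = 0.05380
L = ρ[1 - (K+1)ρ^K + Kρ^(K+1)] / [(1-ρ)(1-ρ^(K+1))]
L = 0.883495 × (1 - 10×0.3279721 + 9×0.2897617) / ((1 - 0.883495) × (1 - 0.2897617)) = 3.5035 packets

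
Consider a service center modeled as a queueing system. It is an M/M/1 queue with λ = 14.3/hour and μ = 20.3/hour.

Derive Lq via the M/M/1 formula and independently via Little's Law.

Method 1 (direct): Lq = λ²/(μ(μ-λ)) = 204.49/(20.3 × 6.00) = 1.6789

Method 2 (Little's Law):
W = 1/(μ-λ) = 1/6.00 = 0.166667
Wq = W - 1/μ = 0.166667 - 0.0492611 = 0.117406
Lq = λWq = 14.3 × 0.117406 = 1.6789 ✔ (matches Method 1)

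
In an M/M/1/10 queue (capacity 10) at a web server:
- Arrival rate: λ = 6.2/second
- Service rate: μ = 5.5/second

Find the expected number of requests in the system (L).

ρ = λ/μ = 6.2/5.5 = 1.12727
P₀ = (1-ρ)/(1-ρ^(K+1)) = (1-1.12727)/(1-1.12727^11) = -0.12727/-2.7351 = 0.04653
P_K = P₀×ρ^K = 0.04653 × 1.12727^10 = 0.04653 × 3.3134 = 0.1542
L = ρ[1 - (K+1)ρ^K + Kρ^(K+1)] / [(1-ρ)(1-ρ^(K+1))]
L = 1.12727 × (1 - 11×3.31344 + 10×3.73514) / ((1 - 1.12727) × (1 - 3.73514)) = 6.1644 requests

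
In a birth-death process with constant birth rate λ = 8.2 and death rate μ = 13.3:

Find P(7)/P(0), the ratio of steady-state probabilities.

For constant rates: P(n)/P(0) = (λ/μ)^n
P(7)/P(0) = (8.2/13.3)^7 = 0.61654^7 = 0.03386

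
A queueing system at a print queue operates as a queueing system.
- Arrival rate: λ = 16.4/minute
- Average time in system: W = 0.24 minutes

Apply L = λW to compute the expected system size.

Little's Law: L = λW
L = 16.4 × 0.24 = 3.9360 jobs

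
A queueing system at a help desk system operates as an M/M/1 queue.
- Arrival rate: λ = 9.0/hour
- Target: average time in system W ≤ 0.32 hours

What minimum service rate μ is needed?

For M/M/1: W = 1/(μ-λ)
Need W ≤ 0.32, so 1/(μ-λ) ≤ 0.32
μ - λ ≥ 1/0.32 = 3.1250
μ ≥ 9.0 + 3.1250 = 12.1250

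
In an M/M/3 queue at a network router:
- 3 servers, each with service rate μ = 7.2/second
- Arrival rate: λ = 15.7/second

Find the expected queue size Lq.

Traffic intensity: ρ = λ/(cμ) = 15.7/(3×7.2) = 0.7269
Since ρ = 0.7269 < 1, system is stable.
Offered load a = λ/μ = cρ = 15.7/7.2 = 2.1806
P₀ = [ Σₙ₌₀^2 aⁿ/n! + a^3/(3!(1-ρ)) ]⁻¹
Σ = a^0/0! + a^1/1! + a^2/2! = 1.0000 + 2.1806 + 2.3774 = 5.5580
a^3/(3!(1-ρ)) = 10.3682/(6 × 0.27315) = 6.3263
P₀ = 1/(5.5580 + 6.3263) = 0.08414
Lq = P₀·a^3·ρ / (3!(1-ρ)²) = 0.084145 × 10.3682 × 0.72685 / (6 × 0.074610) = 1.4165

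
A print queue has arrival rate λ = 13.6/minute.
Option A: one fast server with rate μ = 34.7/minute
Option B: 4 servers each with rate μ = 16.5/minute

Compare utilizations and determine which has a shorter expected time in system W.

Option A: single server μ = 34.7 (M/M/1)
  ρ_A = 13.6/34.7 = 0.3919
  W_A = 1/(μ-λ) = 1/(34.7-13.6) = 1/21.10 = 0.04739

Option B: 4 servers μ = 16.5 (M/M/4)
  ρ_B = λ/(cμ) = 13.6/(4×16.5) = 0.2061
  Offered load a = λ/μ = cρ = 13.6/16.5 = 0.8242
  P₀ = [ Σₙ₌₀^3 aⁿ/n! + a^4/(4!(1-ρ)) ]⁻¹
  Σ = a^0/0! + a^1/1! + a^2/2! + a^3/3! = 1.0000 + 0.82424 + 0.33969 + 0.093328 = 2.2573
  a^4/(4!(1-ρ)) = 0.46155/(24 × 0.79394) = 0.02422
  P₀ = 1/(2.2573 + 0.02422) = 0.4383
  Lq = P₀·a^4·ρ / (4!(1-ρ)²) = 0.4383 × 0.4616 × 0.2061 / (24 × 0.6303) = 0.002756
  Wq_B = Lq/λ = 0.002756/13.6 = 0.0002026
  W_B = Wq_B + 1/μ = 0.0002026 + 0.06061 = 0.06081

Since W_A = 0.04739 < W_B = 0.06081, Option A (single fast server) has the shorter time in system.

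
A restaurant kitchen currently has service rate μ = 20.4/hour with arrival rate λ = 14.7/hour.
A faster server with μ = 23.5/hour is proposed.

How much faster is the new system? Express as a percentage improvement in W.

System 1: ρ₁ = 14.7/20.4 = 0.7206, W₁ = 1/(20.4-14.7) = 0.1754
System 2: ρ₂ = 14.7/23.5 = 0.6255, W₂ = 1/(23.5-14.7) = 0.1136
Improvement: (W₁-W₂)/W₁ = (0.1754-0.1136)/0.1754 = 35.23%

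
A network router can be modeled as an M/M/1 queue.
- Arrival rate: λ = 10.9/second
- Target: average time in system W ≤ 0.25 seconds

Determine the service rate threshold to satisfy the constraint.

For M/M/1: W = 1/(μ-λ)
Need W ≤ 0.25, so 1/(μ-λ) ≤ 0.25
μ - λ ≥ 1/0.25 = 4.0000
μ ≥ 10.9 + 4.0000 = 14.9000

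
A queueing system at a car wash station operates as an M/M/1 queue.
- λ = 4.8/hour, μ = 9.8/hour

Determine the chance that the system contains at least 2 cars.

ρ = λ/μ = 4.8/9.8 = 0.4898
P(N ≥ n) = ρⁿ
P(N ≥ 2) = 0.4898^2
P(N ≥ 2) = 0.2399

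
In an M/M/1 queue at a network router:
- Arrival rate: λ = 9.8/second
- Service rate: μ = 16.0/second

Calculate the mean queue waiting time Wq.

First, compute utilization: ρ = λ/μ = 9.8/16.0 = 0.6125
For M/M/1: Wq = λ/(μ(μ-λ))
Wq = 9.8/(16.0 × (16.0-9.8))
Wq = 9.8/(16.0 × 6.20)
Wq = 0.09879 seconds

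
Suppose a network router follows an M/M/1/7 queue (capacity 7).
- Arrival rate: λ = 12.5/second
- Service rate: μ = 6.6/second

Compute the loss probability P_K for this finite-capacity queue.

ρ = λ/μ = 12.5/6.6 = 1.89394
P₀ = (1-ρ)/(1-ρ^(K+1)) = (1-1.89394)/(1-1.89394^8) = -0.89394/-164.5502 = 0.005433
P_K = P₀×ρ^K = 0.005433 × 1.89394^7 = 0.005433 × 87.4105 = 0.4749
Blocking probability = 47.49%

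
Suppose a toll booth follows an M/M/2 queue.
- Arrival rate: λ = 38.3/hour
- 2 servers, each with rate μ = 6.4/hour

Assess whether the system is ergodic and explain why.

Stability requires ρ = λ/(cμ) < 1
ρ = 38.3/(2 × 6.4) = 38.3/12.80 = 2.9922
Since 2.9922 ≥ 1, the system is UNSTABLE.
Need c > λ/μ = 38.3/6.4 = 5.98.
Minimum servers needed: c = 6.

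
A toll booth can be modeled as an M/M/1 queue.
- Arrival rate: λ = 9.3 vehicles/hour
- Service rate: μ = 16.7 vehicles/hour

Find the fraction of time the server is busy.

Server utilization: ρ = λ/μ
ρ = 9.3/16.7 = 0.5569
The server is busy 55.69% of the time.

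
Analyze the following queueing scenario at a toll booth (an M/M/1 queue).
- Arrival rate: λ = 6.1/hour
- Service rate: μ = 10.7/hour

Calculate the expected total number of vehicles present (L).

ρ = λ/μ = 6.1/10.7 = 0.5701
For M/M/1: L = λ/(μ-λ)
L = 6.1/(10.7-6.1) = 6.1/4.60
L = 1.3261 vehicles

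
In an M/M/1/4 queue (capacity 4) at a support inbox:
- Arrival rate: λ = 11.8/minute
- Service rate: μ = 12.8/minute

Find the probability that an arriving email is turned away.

ρ = λ/μ = 11.8/12.8 = 0.9219
P₀ = (1-ρ)/(1-ρ^(K+1)) = (1-0.9219)/(1-0.9219^5) = 0.07810/0.3341 = 0.2338
P_K = P₀×ρ^K = 0.2338 × 0.9219^4 = 0.2338 × 0.7223 = 0.1689
Blocking probability = 16.89%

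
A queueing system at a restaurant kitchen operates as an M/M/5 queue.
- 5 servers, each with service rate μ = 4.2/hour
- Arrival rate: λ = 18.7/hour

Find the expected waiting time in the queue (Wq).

Traffic intensity: ρ = λ/(cμ) = 18.7/(5×4.2) = 0.8905
Since ρ = 0.8905 < 1, system is stable.
Offered load a = λ/μ = cρ = 18.7/4.2 = 4.4524
P₀ = [ Σₙ₌₀^4 aⁿ/n! + a^5/(5!(1-ρ)) ]⁻¹
Σ = a^0/0! + a^1/1! + a^2/2! + a^3/3! + a^4/4! = 1.000000 + 4.452381 + 9.911848 + 14.71044 + 16.37412 = 46.4488
a^5/(5!(1-ρ)) = 1749.6919/(120 × 0.1095238) = 133.1287
P₀ = 1/(46.4488 + 133.1287) = 0.005569
Lq = P₀·a^5·ρ / (5!(1-ρ)²) = 0.00556863 × 1749.6919 × 0.890476 / (120 × 0.0119955) = 6.0274
Wq = Lq/λ = 6.0274/18.7 = 0.3223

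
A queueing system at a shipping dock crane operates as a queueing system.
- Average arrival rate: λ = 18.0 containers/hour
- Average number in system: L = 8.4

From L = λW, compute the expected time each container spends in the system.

Little's Law: L = λW, so W = L/λ
W = 8.4/18.0 = 0.4667 hours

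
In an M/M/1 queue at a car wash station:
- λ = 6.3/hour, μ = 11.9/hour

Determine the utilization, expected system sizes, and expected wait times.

Step 1: ρ = λ/μ = 6.3/11.9 = 0.5294
Step 2: L = λ/(μ-λ) = 6.3/5.60 = 1.1250
Step 3: Lq = λ²/(μ(μ-λ)) = 39.69/(11.9×5.60) = 0.5956
Step 4: W = 1/(μ-λ) = 1/5.60 = 0.17857
Step 5: Wq = λ/(μ(μ-λ)) = 6.3/(11.9×5.60) = 0.09454
Step 6: P(0) = 1-ρ = 0.4706
Verify: L = λW = 6.3×0.17857 = 1.1250 ✔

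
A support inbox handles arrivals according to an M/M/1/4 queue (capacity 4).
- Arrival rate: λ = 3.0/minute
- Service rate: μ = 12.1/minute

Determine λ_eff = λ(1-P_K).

ρ = λ/μ = 3.0/12.1 = 0.247934
P₀ = (1-ρ)/(1-ρ^(K+1)) = (1-0.247934)/(1-0.247934^5) = 0.7521/0.9991 = 0.7528
P_K = P₀×ρ^K = 0.7528 × 0.247934^4 = 0.7528 × 0.003779 = 0.002845
λ_eff = λ(1-P_K) = 3.0 × (1 - 0.002845) = 3.0 × 0.99716 = 2.9915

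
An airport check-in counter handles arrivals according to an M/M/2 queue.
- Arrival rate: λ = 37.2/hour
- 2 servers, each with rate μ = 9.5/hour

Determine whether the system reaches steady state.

Stability requires ρ = λ/(cμ) < 1
ρ = 37.2/(2 × 9.5) = 37.2/19.00 = 1.9579
Since 1.9579 ≥ 1, the system is UNSTABLE.
Need c > λ/μ = 37.2/9.5 = 3.92.
Minimum servers needed: c = 4.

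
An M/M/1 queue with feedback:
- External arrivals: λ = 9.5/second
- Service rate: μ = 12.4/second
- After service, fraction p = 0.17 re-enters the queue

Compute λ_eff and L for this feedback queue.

Effective arrival rate: λ_eff = λ/(1-p) = 9.5/(1-0.17) = 9.5/0.83 = 11.44578
ρ = λ_eff/μ = 11.44578/12.4 = 0.923047
L = ρ/(1-ρ) = 0.923047/(1-0.923047) = 11.9949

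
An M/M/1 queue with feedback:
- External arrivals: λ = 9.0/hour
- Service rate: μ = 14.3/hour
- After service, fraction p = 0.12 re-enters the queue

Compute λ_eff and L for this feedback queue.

Effective arrival rate: λ_eff = λ/(1-p) = 9.0/(1-0.12) = 9.0/0.88 = 10.2273
ρ = λ_eff/μ = 10.2273/14.3 = 0.7152
L = ρ/(1-ρ) = 0.7152/(1-0.7152) = 2.5112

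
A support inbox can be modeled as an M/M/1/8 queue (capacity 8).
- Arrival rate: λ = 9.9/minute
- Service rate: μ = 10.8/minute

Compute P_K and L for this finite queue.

ρ = λ/μ = 9.9/10.8 = 0.916667
P₀ = (1-ρ)/(1-ρ^(K+1)) = (1-0.916667)/(1-0.916667^9) = 0.08333/0.5430 = 0.1535
P_K = P₀×ρ^K = 0.153464 × 0.916667^8 = 0.153464 × 0.498532 = 0.07651
Blocking probability P_8 = 0.07651 (7.65%)
L = ρ[1 - (K+1)ρ^K + Kρ^(K+1)] / [(1-ρ)(1-ρ^(K+1))]
L = 0.916667 × (1 - 9×0.4985317 + 8×0.4569876) / ((1 - 0.916667) × (1 - 0.4569876)) = 3.4258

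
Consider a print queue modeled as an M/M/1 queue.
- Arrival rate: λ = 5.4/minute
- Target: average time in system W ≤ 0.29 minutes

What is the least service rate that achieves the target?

For M/M/1: W = 1/(μ-λ)
Need W ≤ 0.29, so 1/(μ-λ) ≤ 0.29
μ - λ ≥ 1/0.29 = 3.4483
μ ≥ 5.4 + 3.4483 = 8.8483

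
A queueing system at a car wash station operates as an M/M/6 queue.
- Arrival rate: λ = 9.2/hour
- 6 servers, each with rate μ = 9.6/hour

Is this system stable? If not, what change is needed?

Stability requires ρ = λ/(cμ) < 1
ρ = 9.2/(6 × 9.6) = 9.2/57.60 = 0.1597
Since 0.1597 < 1, the system is STABLE.
The servers are busy 15.97% of the time.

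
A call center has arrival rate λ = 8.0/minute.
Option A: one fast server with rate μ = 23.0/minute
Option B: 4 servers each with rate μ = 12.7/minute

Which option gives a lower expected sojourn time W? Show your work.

Option A: single server μ = 23.0 (M/M/1)
  ρ_A = 8.0/23.0 = 0.3478
  W_A = 1/(μ-λ) = 1/(23.0-8.0) = 1/15.00 = 0.06667

Option B: 4 servers μ = 12.7 (M/M/4)
  ρ_B = λ/(cμ) = 8.0/(4×12.7) = 0.1575
  Offered load a = λ/μ = cρ = 8.0/12.7 = 0.6299
  P₀ = [ Σₙ₌₀^3 aⁿ/n! + a^4/(4!(1-ρ)) ]⁻¹
  Σ = a^0/0! + a^1/1! + a^2/2! + a^3/3! = 1.0000 + 0.6299 + 0.1984 + 0.04166 = 1.8700
  a^4/(4!(1-ρ)) = 0.15745/(24 × 0.84252) = 0.007787
  P₀ = 1/(1.8700 + 0.007787) = 0.5325
  Lq = P₀·a^4·ρ / (4!(1-ρ)²) = 0.53255 × 0.15745 × 0.15748 / (24 × 0.70984) = 0.0007751
  Wq_B = Lq/λ = 0.0007751/8.0 = 0.00009689
  W_B = Wq_B + 1/μ = 0.00009689 + 0.07874 = 0.07884

Since W_A = 0.06667 < W_B = 0.07884, Option A (single fast server) has the shorter time in system.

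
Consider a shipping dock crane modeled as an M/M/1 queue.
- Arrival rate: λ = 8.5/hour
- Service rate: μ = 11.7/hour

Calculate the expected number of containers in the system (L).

ρ = λ/μ = 8.5/11.7 = 0.7265
For M/M/1: L = λ/(μ-λ)
L = 8.5/(11.7-8.5) = 8.5/3.20
L = 2.6563 containers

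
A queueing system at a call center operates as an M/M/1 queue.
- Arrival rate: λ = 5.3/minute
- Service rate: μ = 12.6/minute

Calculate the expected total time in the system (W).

First, compute utilization: ρ = λ/μ = 5.3/12.6 = 0.4206
For M/M/1: W = 1/(μ-λ)
W = 1/(12.6-5.3) = 1/7.30
W = 0.1370 minutes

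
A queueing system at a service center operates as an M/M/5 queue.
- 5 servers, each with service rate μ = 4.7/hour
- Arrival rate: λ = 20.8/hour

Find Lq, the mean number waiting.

Traffic intensity: ρ = λ/(cμ) = 20.8/(5×4.7) = 0.8851
Since ρ = 0.8851 < 1, system is stable.
Offered load a = λ/μ = cρ = 20.8/4.7 = 4.4255
P₀ = [ Σₙ₌₀^4 aⁿ/n! + a^5/(5!(1-ρ)) ]⁻¹
Σ = a^0/0! + a^1/1! + a^2/2! + a^3/3! + a^4/4! = 1.0000 + 4.4255 + 9.7927 + 14.4459 + 15.9827 = 45.6468
a^5/(5!(1-ρ)) = 1697.5688/(120 × 0.11489362) = 123.1261
P₀ = 1/(45.6468 + 123.1261) = 0.005925
Lq = P₀·a^5·ρ / (5!(1-ρ)²) = 0.005925119 × 1697.5688 × 0.8851064 / (120 × 0.01320054) = 5.6201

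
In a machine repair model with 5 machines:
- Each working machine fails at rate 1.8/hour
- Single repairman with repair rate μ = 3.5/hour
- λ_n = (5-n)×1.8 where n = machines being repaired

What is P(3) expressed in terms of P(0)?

P(3)/P(0) = ∏_{i=0}^{3-1} λ_i/μ_{i+1}
= (5-0)×1.8/3.5 × (5-1)×1.8/3.5 × (5-2)×1.8/3.5
= 8.1614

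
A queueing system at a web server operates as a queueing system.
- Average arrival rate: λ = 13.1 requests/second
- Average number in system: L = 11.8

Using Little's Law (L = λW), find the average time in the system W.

Little's Law: L = λW, so W = L/λ
W = 11.8/13.1 = 0.9008 seconds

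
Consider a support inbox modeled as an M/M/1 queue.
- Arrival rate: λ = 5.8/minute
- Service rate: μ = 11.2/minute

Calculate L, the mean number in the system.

ρ = λ/μ = 5.8/11.2 = 0.5179
For M/M/1: L = λ/(μ-λ)
L = 5.8/(11.2-5.8) = 5.8/5.40
L = 1.0741 emails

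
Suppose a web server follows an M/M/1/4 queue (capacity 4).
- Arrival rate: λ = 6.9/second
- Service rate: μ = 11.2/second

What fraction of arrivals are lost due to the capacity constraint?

ρ = λ/μ = 6.9/11.2 = 0.61607
P₀ = (1-ρ)/(1-ρ^(K+1)) = (1-0.61607)/(1-0.61607^5) = 0.3839/0.9113 = 0.4213
P_K = P₀×ρ^K = 0.42132 × 0.61607^4 = 0.42132 × 0.14405 = 0.06069
Blocking probability = 6.07%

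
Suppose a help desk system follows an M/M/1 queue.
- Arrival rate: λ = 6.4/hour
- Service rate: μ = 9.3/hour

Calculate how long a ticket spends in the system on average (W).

First, compute utilization: ρ = λ/μ = 6.4/9.3 = 0.6882
For M/M/1: W = 1/(μ-λ)
W = 1/(9.3-6.4) = 1/2.90
W = 0.3448 hours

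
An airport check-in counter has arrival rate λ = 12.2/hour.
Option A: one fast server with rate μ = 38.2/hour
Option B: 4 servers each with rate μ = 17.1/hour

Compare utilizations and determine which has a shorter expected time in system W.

Option A: single server μ = 38.2 (M/M/1)
  ρ_A = 12.2/38.2 = 0.3194
  W_A = 1/(μ-λ) = 1/(38.2-12.2) = 1/26.00 = 0.03846

Option B: 4 servers μ = 17.1 (M/M/4)
  ρ_B = λ/(cμ) = 12.2/(4×17.1) = 0.1784
  Offered load a = λ/μ = cρ = 12.2/17.1 = 0.7135
  P₀ = [ Σₙ₌₀^3 aⁿ/n! + a^4/(4!(1-ρ)) ]⁻¹
  Σ = a^0/0! + a^1/1! + a^2/2! + a^3/3! = 1.0000 + 0.7135 + 0.2545 + 0.06053 = 2.0285
  a^4/(4!(1-ρ)) = 0.2591/(24 × 0.8216) = 0.01314
  P₀ = 1/(2.0285 + 0.01314) = 0.4898
  Lq = P₀·a^4·ρ / (4!(1-ρ)²) = 0.4898 × 0.2591 × 0.1784 / (24 × 0.6751) = 0.001397
  Wq_B = Lq/λ = 0.001397/12.2 = 0.0001145
  W_B = Wq_B + 1/μ = 0.0001145 + 0.05848 = 0.05859

Since W_A = 0.03846 < W_B = 0.05859, Option A (single fast server) has the shorter time in system.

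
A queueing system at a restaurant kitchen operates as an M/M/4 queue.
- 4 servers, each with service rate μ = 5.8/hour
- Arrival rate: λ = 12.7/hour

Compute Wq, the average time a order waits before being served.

Traffic intensity: ρ = λ/(cμ) = 12.7/(4×5.8) = 0.5474
Since ρ = 0.5474 < 1, system is stable.
Offered load a = λ/μ = cρ = 12.7/5.8 = 2.1897
P₀ = [ Σₙ₌₀^3 aⁿ/n! + a^4/(4!(1-ρ)) ]⁻¹
Σ = a^0/0! + a^1/1! + a^2/2! + a^3/3! = 1.0000 + 2.1897 + 2.3973 + 1.7497 = 7.3367
a^4/(4!(1-ρ)) = 22.9881/(24 × 0.452586) = 2.1164
P₀ = 1/(7.3367 + 2.1164) = 0.1058
Lq = P₀·a^4·ρ / (4!(1-ρ)²) = 0.10579 × 22.9881 × 0.54741 / (24 × 0.20483) = 0.2708
Wq = Lq/λ = 0.2708/12.7 = 0.02132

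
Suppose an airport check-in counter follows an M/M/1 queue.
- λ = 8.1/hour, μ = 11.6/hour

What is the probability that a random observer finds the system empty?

ρ = λ/μ = 8.1/11.6 = 0.6983
P(0) = 1 - ρ = 1 - 0.6983 = 0.3017
The server is idle 30.17% of the time.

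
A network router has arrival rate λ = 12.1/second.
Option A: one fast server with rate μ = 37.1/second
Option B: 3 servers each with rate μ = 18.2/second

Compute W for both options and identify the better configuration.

Option A: single server μ = 37.1 (M/M/1)
  ρ_A = 12.1/37.1 = 0.3261
  W_A = 1/(μ-λ) = 1/(37.1-12.1) = 1/25.00 = 0.04000

Option B: 3 servers μ = 18.2 (M/M/3)
  ρ_B = λ/(cμ) = 12.1/(3×18.2) = 0.2216
  Offered load a = λ/μ = cρ = 12.1/18.2 = 0.6648
  P₀ = [ Σₙ₌₀^2 aⁿ/n! + a^3/(3!(1-ρ)) ]⁻¹
  Σ = a^0/0! + a^1/1! + a^2/2! = 1.0000 + 0.6648 + 0.2210 = 1.8858
  a^3/(3!(1-ρ)) = 0.29386/(6 × 0.77839) = 0.06292
  P₀ = 1/(1.88584 + 0.0629208) = 0.5131
  Lq = P₀·a^3·ρ / (3!(1-ρ)²) = 0.5131 × 0.2939 × 0.2216 / (6 × 0.6059) = 0.009192
  Wq_B = Lq/λ = 0.0091925/12.1 = 0.00075971
  W_B = Wq_B + 1/μ = 0.00075971 + 0.054945 = 0.05570

Since W_A = 0.04000 < W_B = 0.05570, Option A (single fast server) has the shorter time in system.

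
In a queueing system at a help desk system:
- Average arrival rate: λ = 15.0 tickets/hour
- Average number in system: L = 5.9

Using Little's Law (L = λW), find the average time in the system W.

Little's Law: L = λW, so W = L/λ
W = 5.9/15.0 = 0.3933 hours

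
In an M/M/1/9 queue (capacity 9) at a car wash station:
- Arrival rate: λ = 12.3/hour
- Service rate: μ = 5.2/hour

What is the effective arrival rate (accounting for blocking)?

ρ = λ/μ = 12.3/5.2 = 2.3654
P₀ = (1-ρ)/(1-ρ^(K+1)) = (1-2.3654)/(1-2.3654^10) = -1.3654/-5482.3495 = 0.0002491
P_K = P₀×ρ^K = 0.00024905 × 2.3654^9 = 0.00024905 × 2318.1489 = 0.5773
λ_eff = λ(1-P_K) = 12.3 × (1 - 0.57734) = 12.3 × 0.42266 = 5.1987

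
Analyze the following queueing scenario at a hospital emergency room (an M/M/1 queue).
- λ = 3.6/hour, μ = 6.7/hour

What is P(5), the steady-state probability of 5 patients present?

ρ = λ/μ = 3.6/6.7 = 0.5373
P(n) = (1-ρ)ρⁿ
P(5) = (1-0.5373) × 0.5373^5
P(5) = 0.4627 × 0.04478
P(5) = 0.02072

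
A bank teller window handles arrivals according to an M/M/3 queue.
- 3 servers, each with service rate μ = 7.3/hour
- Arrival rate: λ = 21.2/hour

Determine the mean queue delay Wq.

Traffic intensity: ρ = λ/(cμ) = 21.2/(3×7.3) = 0.9680
Since ρ = 0.9680 < 1, system is stable.
Offered load a = λ/μ = cρ = 21.2/7.3 = 2.9041
P₀ = [ Σₙ₌₀^2 aⁿ/n! + a^3/(3!(1-ρ)) ]⁻¹
Σ = a^0/0! + a^1/1! + a^2/2! = 1.0000 + 2.9041 + 4.2169 = 8.1210
a^3/(3!(1-ρ)) = 24.49283/(6 × 0.03196347) = 127.7126
P₀ = 1/(8.1210 + 127.7126) = 0.007362
Lq = P₀·a^3·ρ / (3!(1-ρ)²) = 0.007361946 × 24.49283 × 0.9680365 / (6 × 0.001021663) = 28.4750
Wq = Lq/λ = 28.4750/21.2 = 1.3432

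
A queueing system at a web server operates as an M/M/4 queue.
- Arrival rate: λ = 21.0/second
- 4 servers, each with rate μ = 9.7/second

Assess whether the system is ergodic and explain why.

Stability requires ρ = λ/(cμ) < 1
ρ = 21.0/(4 × 9.7) = 21.0/38.80 = 0.5412
Since 0.5412 < 1, the system is STABLE.
The servers are busy 54.12% of the time.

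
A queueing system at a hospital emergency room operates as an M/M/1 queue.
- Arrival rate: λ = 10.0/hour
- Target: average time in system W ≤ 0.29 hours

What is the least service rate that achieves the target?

For M/M/1: W = 1/(μ-λ)
Need W ≤ 0.29, so 1/(μ-λ) ≤ 0.29
μ - λ ≥ 1/0.29 = 3.4483
μ ≥ 10.0 + 3.4483 = 13.4483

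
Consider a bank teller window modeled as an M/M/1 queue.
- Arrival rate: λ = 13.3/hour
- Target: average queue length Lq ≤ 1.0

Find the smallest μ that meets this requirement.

For M/M/1: Lq = λ²/(μ(μ-λ))
Need Lq ≤ 1.0, i.e. μ(μ-λ) ≥ λ²/1.0
μ² - 13.3μ - 176.89/1.0 ≥ 0  →  μ² - 13.3μ - 176.8900 ≥ 0
Quadratic formula (positive root): μ = [λ + √(λ² + 4×176.8900)]/2
Discriminant: 176.89 + 4×176.8900 = 884.4500, √884.4500 = 29.739704
μ ≥ (13.3 + 29.739704)/2 = 21.5199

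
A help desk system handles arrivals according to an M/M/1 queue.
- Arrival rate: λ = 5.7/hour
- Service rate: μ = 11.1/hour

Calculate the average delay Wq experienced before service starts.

First, compute utilization: ρ = λ/μ = 5.7/11.1 = 0.5135
For M/M/1: Wq = λ/(μ(μ-λ))
Wq = 5.7/(11.1 × (11.1-5.7))
Wq = 5.7/(11.1 × 5.40)
Wq = 0.09510 hours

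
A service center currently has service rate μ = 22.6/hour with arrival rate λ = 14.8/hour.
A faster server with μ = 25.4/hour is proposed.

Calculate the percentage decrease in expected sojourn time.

System 1: ρ₁ = 14.8/22.6 = 0.6549, W₁ = 1/(22.6-14.8) = 0.12821
System 2: ρ₂ = 14.8/25.4 = 0.5827, W₂ = 1/(25.4-14.8) = 0.094340
Improvement: (W₁-W₂)/W₁ = (0.12821-0.094340)/0.12821 = 26.42%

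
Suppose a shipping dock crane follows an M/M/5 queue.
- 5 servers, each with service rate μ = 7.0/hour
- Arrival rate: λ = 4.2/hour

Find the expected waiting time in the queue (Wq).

Traffic intensity: ρ = λ/(cμ) = 4.2/(5×7.0) = 0.1200
Since ρ = 0.1200 < 1, system is stable.
Offered load a = λ/μ = cρ = 4.2/7.0 = 0.6000
P₀ = [ Σₙ₌₀^4 aⁿ/n! + a^5/(5!(1-ρ)) ]⁻¹
Σ = a^0/0! + a^1/1! + a^2/2! + a^3/3! + a^4/4! = 1.0000 + 0.6000 + 0.1800 + 0.03600 + 0.005400 = 1.8214
a^5/(5!(1-ρ)) = 0.07776/(120 × 0.8800) = 0.0007364
P₀ = 1/(1.8214 + 0.0007364) = 0.5488
Lq = P₀·a^5·ρ / (5!(1-ρ)²) = 0.5488 × 0.07776 × 0.1200 / (120 × 0.7744) = 0.00005511
Wq = Lq/λ = 0.00005511/4.2 = 0.00001312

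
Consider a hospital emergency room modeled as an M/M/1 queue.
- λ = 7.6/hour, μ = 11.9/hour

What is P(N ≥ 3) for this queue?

ρ = λ/μ = 7.6/11.9 = 0.6387
P(N ≥ n) = ρⁿ
P(N ≥ 3) = 0.6387^3
P(N ≥ 3) = 0.2605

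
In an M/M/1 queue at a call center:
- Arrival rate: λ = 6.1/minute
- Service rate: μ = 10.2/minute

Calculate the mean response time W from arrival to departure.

First, compute utilization: ρ = λ/μ = 6.1/10.2 = 0.5980
For M/M/1: W = 1/(μ-λ)
W = 1/(10.2-6.1) = 1/4.10
W = 0.2439 minutes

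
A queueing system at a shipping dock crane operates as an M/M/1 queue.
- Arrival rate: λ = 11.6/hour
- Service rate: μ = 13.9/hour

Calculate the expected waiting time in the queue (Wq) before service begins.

First, compute utilization: ρ = λ/μ = 11.6/13.9 = 0.8345
For M/M/1: Wq = λ/(μ(μ-λ))
Wq = 11.6/(13.9 × (13.9-11.6))
Wq = 11.6/(13.9 × 2.30)
Wq = 0.3628 hours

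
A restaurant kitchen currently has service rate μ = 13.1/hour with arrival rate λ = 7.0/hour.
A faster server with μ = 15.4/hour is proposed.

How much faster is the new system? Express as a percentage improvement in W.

System 1: ρ₁ = 7.0/13.1 = 0.5344, W₁ = 1/(13.1-7.0) = 0.16393
System 2: ρ₂ = 7.0/15.4 = 0.4545, W₂ = 1/(15.4-7.0) = 0.11905
Improvement: (W₁-W₂)/W₁ = (0.16393-0.11905)/0.16393 = 27.38%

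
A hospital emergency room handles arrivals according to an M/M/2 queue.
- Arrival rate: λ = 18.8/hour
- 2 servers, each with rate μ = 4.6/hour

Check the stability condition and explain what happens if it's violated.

Stability requires ρ = λ/(cμ) < 1
ρ = 18.8/(2 × 4.6) = 18.8/9.20 = 2.0435
Since 2.0435 ≥ 1, the system is UNSTABLE.
Need c > λ/μ = 18.8/4.6 = 4.09.
Minimum servers needed: c = 5.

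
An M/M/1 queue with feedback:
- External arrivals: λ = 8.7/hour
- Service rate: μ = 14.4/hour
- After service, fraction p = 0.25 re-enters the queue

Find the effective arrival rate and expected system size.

Effective arrival rate: λ_eff = λ/(1-p) = 8.7/(1-0.25) = 8.7/0.75 = 11.6000
ρ = λ_eff/μ = 11.6000/14.4 = 0.805556
L = ρ/(1-ρ) = 0.805556/(1-0.805556) = 4.1429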